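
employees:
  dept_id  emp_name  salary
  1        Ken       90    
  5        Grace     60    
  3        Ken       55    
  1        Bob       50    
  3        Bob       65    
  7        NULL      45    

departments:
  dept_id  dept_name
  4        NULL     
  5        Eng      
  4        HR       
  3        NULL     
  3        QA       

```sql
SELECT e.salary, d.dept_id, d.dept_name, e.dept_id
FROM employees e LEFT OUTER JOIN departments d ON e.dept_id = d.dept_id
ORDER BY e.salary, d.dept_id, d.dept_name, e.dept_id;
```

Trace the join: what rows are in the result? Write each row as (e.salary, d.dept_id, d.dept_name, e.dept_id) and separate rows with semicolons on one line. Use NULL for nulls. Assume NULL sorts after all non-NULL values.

(45, NULL, NULL, 7); (50, NULL, NULL, 1); (55, 3, QA, 3); (55, 3, NULL, 3); (60, 5, Eng, 5); (65, 3, QA, 3); (65, 3, NULL, 3); (90, NULL, NULL, 1)

LEFT JOIN keeps every row from `employees`; unmatched rows get NULL for `departments`'s columns.
Matching on e.dept_id = d.dept_id.
- e[0] dept_id=1 → no match; kept with NULLs on the d side.
- e[1] dept_id=5 → 1 match(es) in d → 1 row(s).
- e[2] dept_id=3 → 2 match(es) in d → 2 row(s).
- e[3] dept_id=1 → no match; kept with NULLs on the d side.
- e[4] dept_id=3 → 2 match(es) in d → 2 row(s).
- e[5] dept_id=7 → no match; kept with NULLs on the d side.
After projecting and ordering:
e.salary | d.dept_id | d.dept_name | e.dept_id
45 | NULL | NULL | 7
50 | NULL | NULL | 1
55 | 3 | QA | 3
55 | 3 | NULL | 3
60 | 5 | Eng | 5
65 | 3 | QA | 3
65 | 3 | NULL | 3
90 | NULL | NULL | 1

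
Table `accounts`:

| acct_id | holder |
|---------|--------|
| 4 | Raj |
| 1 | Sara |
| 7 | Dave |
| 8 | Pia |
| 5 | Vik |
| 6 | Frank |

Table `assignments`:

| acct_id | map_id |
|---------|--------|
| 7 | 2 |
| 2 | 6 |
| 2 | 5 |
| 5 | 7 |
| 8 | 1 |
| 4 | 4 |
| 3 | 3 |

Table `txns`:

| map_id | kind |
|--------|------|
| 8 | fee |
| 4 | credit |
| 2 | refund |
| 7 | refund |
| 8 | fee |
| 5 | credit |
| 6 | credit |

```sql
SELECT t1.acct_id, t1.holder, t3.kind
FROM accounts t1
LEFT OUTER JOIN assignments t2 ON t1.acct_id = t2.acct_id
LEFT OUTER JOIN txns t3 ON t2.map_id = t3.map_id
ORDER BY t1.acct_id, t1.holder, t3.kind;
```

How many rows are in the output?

6

Evaluate left to right. First `accounts t1 LEFT JOIN assignments t2` on acct_id: 6 row(s).
Then LEFT JOIN `txns t3` on map_id: each of those 6 rows is kept; rows whose t2.map_id has no match in t3 get NULL for t3's columns.
Result: 6 row(s).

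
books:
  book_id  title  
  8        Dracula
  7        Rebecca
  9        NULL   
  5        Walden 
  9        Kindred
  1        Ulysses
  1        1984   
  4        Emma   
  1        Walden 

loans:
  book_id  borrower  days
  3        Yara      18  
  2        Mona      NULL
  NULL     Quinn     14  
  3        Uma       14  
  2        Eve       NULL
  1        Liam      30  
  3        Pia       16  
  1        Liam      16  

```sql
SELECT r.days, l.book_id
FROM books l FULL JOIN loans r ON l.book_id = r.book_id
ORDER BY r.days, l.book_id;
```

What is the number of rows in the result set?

FULL OUTER JOIN keeps every row from both sides; unmatched rows get NULL for the other side's columns.
Matching on l.book_id = r.book_id. A NULL in a compared column never satisfies the condition.
Matched pairs: 6; unmatched l rows kept: 6; unmatched r rows kept: 6.
Total: 6 matched + 12 padded = 18 rows.

18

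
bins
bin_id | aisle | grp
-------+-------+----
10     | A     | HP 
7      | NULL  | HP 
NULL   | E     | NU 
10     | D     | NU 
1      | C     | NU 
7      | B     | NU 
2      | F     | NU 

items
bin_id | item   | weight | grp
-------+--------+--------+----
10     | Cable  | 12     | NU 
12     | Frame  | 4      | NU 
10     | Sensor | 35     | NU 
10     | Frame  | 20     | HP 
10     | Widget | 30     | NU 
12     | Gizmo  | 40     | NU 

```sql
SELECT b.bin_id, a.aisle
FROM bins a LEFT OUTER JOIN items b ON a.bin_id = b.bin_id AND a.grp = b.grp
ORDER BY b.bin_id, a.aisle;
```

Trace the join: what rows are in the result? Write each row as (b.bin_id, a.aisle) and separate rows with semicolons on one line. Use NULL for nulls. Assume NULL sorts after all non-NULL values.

(10, A); (10, D); (10, D); (10, D); (NULL, B); (NULL, C); (NULL, E); (NULL, F); (NULL, NULL)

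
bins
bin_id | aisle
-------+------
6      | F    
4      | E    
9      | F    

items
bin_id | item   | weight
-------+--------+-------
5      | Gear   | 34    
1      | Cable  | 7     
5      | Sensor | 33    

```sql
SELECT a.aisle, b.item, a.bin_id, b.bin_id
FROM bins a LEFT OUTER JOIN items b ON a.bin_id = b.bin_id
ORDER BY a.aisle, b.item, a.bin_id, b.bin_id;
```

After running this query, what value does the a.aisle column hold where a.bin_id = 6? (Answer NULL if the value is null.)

LEFT JOIN keeps every row from `bins`; unmatched rows get NULL for `items`'s columns.
Matching on a.bin_id = b.bin_id.
- a (bin_id=6) has no partner → padded with NULL.
- a (bin_id=4) has no partner → padded with NULL.
- a (bin_id=9) has no partner → padded with NULL.

F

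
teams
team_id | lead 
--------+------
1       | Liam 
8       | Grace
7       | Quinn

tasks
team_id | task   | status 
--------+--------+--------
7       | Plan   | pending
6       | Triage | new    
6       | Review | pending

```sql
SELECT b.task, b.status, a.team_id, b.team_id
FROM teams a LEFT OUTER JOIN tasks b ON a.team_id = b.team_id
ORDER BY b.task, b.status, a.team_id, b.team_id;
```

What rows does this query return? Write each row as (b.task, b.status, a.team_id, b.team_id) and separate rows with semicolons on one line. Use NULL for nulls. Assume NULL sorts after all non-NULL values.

LEFT JOIN keeps every row from `teams`; unmatched rows get NULL for `tasks`'s columns.
Matching on a.team_id = b.team_id.
- a[0] team_id=1 → no match; kept with NULLs on the b side.
- a[1] team_id=8 → no match; kept with NULLs on the b side.
- a[2] team_id=7 → 1 match(es) in b → 1 row(s).
After projecting and ordering:
b.task | b.status | a.team_id | b.team_id
Plan | pending | 7 | 7
NULL | NULL | 1 | NULL
NULL | NULL | 8 | NULL

(Plan, pending, 7, 7); (NULL, NULL, 1, NULL); (NULL, NULL, 8, NULL)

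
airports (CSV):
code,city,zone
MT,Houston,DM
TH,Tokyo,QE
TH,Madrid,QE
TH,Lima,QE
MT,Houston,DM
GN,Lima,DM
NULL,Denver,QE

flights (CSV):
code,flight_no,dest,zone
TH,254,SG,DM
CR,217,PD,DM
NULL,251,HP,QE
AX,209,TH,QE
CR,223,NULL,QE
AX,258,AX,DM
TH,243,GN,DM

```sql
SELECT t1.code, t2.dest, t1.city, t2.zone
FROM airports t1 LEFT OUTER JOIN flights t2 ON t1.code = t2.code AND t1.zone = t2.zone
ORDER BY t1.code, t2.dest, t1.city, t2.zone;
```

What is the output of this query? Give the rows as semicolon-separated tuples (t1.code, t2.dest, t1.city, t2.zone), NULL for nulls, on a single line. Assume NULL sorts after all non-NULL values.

(GN, NULL, Lima, NULL); (MT, NULL, Houston, NULL); (MT, NULL, Houston, NULL); (TH, NULL, Lima, NULL); (TH, NULL, Madrid, NULL); (TH, NULL, Tokyo, NULL); (NULL, NULL, Denver, NULL)

LEFT JOIN keeps every row from `airports`; unmatched rows get NULL for `flights`'s columns.
Matching on t1.code = t2.code AND t1.zone = t2.zone. A NULL in a compared column never satisfies the condition.
Matched pairs: 0; unmatched t1 rows kept: 7.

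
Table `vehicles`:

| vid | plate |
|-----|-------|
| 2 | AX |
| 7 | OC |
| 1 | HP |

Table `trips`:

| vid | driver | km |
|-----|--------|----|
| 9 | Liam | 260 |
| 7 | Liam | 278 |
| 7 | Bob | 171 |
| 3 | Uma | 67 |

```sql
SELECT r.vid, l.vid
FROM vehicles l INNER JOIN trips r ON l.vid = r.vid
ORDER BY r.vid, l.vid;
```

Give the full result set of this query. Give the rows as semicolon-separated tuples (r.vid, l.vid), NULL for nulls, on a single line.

INNER JOIN keeps only pairs where the ON condition holds.
Matching on l.vid = r.vid.
- l row (vid=2): no match → dropped.
- l row (vid=7): matches 2 r row(s) → 2 output row(s).
- l row (vid=1): no match → dropped.
After projecting and ordering:
r.vid | l.vid
7 | 7
7 | 7

(7, 7); (7, 7)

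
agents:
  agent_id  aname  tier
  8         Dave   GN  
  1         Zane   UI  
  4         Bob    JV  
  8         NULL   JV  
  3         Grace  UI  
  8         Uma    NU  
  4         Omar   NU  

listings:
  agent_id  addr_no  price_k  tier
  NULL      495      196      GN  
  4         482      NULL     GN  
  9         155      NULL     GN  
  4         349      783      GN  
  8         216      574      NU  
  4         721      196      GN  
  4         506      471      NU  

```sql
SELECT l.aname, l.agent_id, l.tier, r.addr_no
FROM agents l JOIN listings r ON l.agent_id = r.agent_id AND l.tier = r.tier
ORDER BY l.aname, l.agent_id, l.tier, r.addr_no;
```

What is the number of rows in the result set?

2

INNER JOIN keeps only pairs where the ON condition holds.
Matching on l.agent_id = r.agent_id AND l.tier = r.tier. A NULL in a compared column never satisfies the condition.
- agent_id=8, tier=GN: no matching r row, dropped.
- agent_id=1, tier=UI: no matching r row, dropped.
- agent_id=4, tier=JV: no matching r row, dropped.
- agent_id=8, tier=JV: no matching r row, dropped.
- agent_id=3, tier=UI: no matching r row, dropped.
- agent_id=8, tier=NU: 1 matching r row(s), so 1 row(s) emitted.
- agent_id=4, tier=NU: 1 matching r row(s), so 1 row(s) emitted.
Total: 2 rows.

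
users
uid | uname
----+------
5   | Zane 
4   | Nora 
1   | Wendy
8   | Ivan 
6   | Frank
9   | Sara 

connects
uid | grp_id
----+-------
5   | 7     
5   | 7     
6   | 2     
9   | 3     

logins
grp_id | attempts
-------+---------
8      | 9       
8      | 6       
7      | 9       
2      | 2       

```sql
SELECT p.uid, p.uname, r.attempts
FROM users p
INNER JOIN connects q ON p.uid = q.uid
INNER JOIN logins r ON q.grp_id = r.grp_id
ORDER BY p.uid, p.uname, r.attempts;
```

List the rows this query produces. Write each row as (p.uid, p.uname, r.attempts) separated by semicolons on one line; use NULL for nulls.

Joins associate left-to-right: users INNER JOIN connects on uid gives 4 intermediate row(s).
Then INNER JOIN `logins r` on grp_id: keep only rows whose q.grp_id appears in r.

(5, Zane, 9); (5, Zane, 9); (6, Frank, 2)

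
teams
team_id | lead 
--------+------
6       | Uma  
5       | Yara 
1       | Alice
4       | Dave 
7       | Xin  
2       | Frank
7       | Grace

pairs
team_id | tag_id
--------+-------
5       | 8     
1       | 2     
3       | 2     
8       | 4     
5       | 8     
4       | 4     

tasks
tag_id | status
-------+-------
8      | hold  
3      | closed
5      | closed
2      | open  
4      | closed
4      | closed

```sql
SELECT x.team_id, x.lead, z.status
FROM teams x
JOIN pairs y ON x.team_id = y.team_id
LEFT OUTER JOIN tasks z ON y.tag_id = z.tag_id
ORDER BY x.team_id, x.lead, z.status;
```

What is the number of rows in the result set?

Step 1 — x INNER JOIN y on team_id → 4 row(s).
Then LEFT JOIN `tasks z` on tag_id: each of those 4 rows is kept; rows whose y.tag_id has no match in z get NULL for z's columns.
Result: 5 row(s).

5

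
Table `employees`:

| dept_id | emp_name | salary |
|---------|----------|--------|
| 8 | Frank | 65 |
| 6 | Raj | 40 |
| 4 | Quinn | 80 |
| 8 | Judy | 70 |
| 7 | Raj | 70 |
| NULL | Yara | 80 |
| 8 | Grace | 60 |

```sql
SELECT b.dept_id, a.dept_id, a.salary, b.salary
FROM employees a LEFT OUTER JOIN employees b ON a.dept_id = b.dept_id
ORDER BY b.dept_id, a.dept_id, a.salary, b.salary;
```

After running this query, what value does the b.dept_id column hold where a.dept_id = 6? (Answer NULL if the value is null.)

6

LEFT JOIN keeps every row from `employees a`; unmatched rows get NULL for `employees b`'s columns.
Matching on a.dept_id = b.dept_id. A NULL in a compared column never satisfies the condition.
- a row (dept_id=8): matches 3 b row(s) → 3 output row(s).
- a row (dept_id=6): matches 1 b row(s) → 1 output row(s).
- a row (dept_id=4): matches 1 b row(s) → 1 output row(s).
- a row (dept_id=8): matches 3 b row(s) → 3 output row(s).
- a row (dept_id=7): matches 1 b row(s) → 1 output row(s).
- a row (dept_id=NULL): no match → kept, b columns NULL.
- a row (dept_id=8): matches 3 b row(s) → 3 output row(s).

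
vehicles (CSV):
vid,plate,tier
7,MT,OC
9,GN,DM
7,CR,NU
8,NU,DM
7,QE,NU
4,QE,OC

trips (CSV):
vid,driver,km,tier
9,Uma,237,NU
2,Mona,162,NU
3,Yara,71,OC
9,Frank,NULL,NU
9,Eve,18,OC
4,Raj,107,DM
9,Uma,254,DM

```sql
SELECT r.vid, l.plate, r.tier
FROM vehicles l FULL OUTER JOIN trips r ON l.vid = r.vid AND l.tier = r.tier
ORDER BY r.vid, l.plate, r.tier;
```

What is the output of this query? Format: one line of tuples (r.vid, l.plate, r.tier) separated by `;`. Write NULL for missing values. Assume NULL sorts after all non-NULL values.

(2, NULL, NU); (3, NULL, OC); (4, NULL, DM); (9, GN, DM); (9, NULL, NU); (9, NULL, NU); (9, NULL, OC); (NULL, CR, NULL); (NULL, MT, NULL); (NULL, NU, NULL); (NULL, QE, NULL); (NULL, QE, NULL)

FULL OUTER JOIN keeps every row from both sides; unmatched rows get NULL for the other side's columns.
Matching on l.vid = r.vid AND l.tier = r.tier.
Matched pairs: 1; unmatched l rows kept: 5; unmatched r rows kept: 6.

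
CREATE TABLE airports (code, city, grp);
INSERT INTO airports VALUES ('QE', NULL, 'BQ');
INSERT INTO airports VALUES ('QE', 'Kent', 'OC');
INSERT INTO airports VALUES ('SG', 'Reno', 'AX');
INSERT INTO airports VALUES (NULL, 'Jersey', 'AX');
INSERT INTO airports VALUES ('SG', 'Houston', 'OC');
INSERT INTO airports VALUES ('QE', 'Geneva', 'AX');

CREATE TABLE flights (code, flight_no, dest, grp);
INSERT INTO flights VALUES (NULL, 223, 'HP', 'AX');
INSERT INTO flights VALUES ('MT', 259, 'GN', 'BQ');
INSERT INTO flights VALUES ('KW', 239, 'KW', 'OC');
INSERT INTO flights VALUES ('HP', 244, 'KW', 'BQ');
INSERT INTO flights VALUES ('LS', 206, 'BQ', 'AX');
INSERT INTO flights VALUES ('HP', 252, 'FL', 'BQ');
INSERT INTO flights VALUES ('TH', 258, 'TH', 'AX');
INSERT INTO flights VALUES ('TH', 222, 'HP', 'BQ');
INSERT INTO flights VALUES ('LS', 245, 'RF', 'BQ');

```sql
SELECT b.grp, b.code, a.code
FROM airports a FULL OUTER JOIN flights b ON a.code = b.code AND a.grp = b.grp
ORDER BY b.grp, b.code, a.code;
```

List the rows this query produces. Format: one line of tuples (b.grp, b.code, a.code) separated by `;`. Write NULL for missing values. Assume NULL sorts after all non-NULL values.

FULL OUTER JOIN keeps every row from both sides; unmatched rows get NULL for the other side's columns.
Matching on a.code = b.code AND a.grp = b.grp. A NULL in a compared column never satisfies the condition.
- a (code=QE, grp=BQ) has no partner → padded with NULL.
- a (code=QE, grp=OC) has no partner → padded with NULL.
- a (code=SG, grp=AX) has no partner → padded with NULL.
- a (code=NULL, grp=AX) has no partner → padded with NULL.
- a (code=SG, grp=OC) has no partner → padded with NULL.
- a (code=QE, grp=AX) has no partner → padded with NULL.
- 9 b row(s) had no a match → kept, a columns NULL.

(AX, LS, NULL); (AX, TH, NULL); (AX, NULL, NULL); (BQ, HP, NULL); (BQ, HP, NULL); (BQ, LS, NULL); (BQ, MT, NULL); (BQ, TH, NULL); (OC, KW, NULL); (NULL, NULL, QE); (NULL, NULL, QE); (NULL, NULL, QE); (NULL, NULL, SG); (NULL, NULL, SG); (NULL, NULL, NULL)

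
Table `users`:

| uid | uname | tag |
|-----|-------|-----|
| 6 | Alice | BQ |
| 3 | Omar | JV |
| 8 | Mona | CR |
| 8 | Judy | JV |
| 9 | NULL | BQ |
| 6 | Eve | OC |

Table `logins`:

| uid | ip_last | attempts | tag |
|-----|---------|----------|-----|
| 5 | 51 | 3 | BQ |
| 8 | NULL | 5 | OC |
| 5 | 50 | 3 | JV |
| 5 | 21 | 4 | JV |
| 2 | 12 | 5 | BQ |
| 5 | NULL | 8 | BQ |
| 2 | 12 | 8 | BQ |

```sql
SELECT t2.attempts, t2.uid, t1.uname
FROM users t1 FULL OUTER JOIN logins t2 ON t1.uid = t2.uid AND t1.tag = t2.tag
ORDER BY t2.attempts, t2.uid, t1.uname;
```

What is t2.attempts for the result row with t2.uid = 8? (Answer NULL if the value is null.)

FULL OUTER JOIN keeps every row from both sides; unmatched rows get NULL for the other side's columns.
Matching on t1.uid = t2.uid AND t1.tag = t2.tag.
Matched pairs: 0; unmatched t1 rows kept: 6; unmatched t2 rows kept: 7.

5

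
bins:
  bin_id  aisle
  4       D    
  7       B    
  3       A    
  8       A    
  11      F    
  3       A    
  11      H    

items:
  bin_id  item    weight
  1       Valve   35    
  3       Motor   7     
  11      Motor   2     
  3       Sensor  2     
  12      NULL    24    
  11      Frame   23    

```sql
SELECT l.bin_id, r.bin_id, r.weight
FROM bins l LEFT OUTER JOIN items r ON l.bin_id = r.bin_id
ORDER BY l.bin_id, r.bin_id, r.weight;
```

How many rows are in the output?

11

LEFT JOIN keeps every row from `bins`; unmatched rows get NULL for `items`'s columns.
Matching on l.bin_id = r.bin_id.
Matched pairs: 8; unmatched l rows kept: 3.
Total: 8 matched + 3 padded = 11 rows.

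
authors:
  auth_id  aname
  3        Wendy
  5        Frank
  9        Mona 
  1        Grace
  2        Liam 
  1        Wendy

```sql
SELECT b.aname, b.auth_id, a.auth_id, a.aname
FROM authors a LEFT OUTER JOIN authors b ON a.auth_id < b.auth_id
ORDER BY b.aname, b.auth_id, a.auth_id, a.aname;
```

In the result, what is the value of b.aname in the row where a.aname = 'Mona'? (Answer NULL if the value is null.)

NULL

LEFT JOIN keeps every row from `authors a`; unmatched rows get NULL for `authors b`'s columns.
Matching on a.auth_id < b.auth_id.
- a[0] auth_id=3 → 2 match(es) in b → 2 row(s).
- a[1] auth_id=5 → 1 match(es) in b → 1 row(s).
- a[2] auth_id=9 → no match; kept with NULLs on the b side.
- a[3] auth_id=1 → 4 match(es) in b → 4 row(s).
- a[4] auth_id=2 → 3 match(es) in b → 3 row(s).
- a[5] auth_id=1 → 4 match(es) in b → 4 row(s).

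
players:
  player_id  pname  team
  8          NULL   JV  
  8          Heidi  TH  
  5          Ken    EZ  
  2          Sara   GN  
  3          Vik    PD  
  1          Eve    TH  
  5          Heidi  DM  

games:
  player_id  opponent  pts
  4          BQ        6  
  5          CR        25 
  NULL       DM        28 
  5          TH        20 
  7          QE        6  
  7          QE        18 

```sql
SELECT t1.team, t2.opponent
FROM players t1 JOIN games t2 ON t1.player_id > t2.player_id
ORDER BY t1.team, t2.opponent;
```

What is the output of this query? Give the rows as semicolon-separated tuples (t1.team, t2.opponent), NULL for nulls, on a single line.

INNER JOIN keeps only pairs where the ON condition holds.
Matching on t1.player_id > t2.player_id. A NULL in a compared column never satisfies the condition.
- t1 row (player_id=8): matches 5 t2 row(s) → 5 output row(s).
- t1 row (player_id=8): matches 5 t2 row(s) → 5 output row(s).
- t1 row (player_id=5): matches 1 t2 row(s) → 1 output row(s).
- t1 row (player_id=2): no match → dropped.
- t1 row (player_id=3): no match → dropped.
- t1 row (player_id=1): no match → dropped.
- t1 row (player_id=5): matches 1 t2 row(s) → 1 output row(s).

(DM, BQ); (EZ, BQ); (JV, BQ); (JV, CR); (JV, QE); (JV, QE); (JV, TH); (TH, BQ); (TH, CR); (TH, QE); (TH, QE); (TH, TH)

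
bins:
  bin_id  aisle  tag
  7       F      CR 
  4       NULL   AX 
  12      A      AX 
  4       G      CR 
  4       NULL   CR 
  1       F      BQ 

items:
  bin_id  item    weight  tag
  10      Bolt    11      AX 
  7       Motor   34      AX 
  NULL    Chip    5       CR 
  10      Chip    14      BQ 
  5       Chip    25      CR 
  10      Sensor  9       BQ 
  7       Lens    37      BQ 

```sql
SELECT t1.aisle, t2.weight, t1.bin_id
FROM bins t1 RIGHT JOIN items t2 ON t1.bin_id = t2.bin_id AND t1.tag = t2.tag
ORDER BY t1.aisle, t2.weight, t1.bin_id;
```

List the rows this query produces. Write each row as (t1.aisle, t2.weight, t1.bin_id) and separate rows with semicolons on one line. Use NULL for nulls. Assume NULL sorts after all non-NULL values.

(NULL, 5, NULL); (NULL, 9, NULL); (NULL, 11, NULL); (NULL, 14, NULL); (NULL, 25, NULL); (NULL, 34, NULL); (NULL, 37, NULL)

RIGHT JOIN keeps every row from `items`; unmatched rows get NULL for `bins`'s columns.
Matching on t1.bin_id = t2.bin_id AND t1.tag = t2.tag. A NULL in a compared column never satisfies the condition.
- t1[0] bin_id=7, tag=CR → no match.
- t1[1] bin_id=4, tag=AX → no match.
- t1[2] bin_id=12, tag=AX → no match.
- t1[3] bin_id=4, tag=CR → no match.
- t1[4] bin_id=4, tag=CR → no match.
- t1[5] bin_id=1, tag=BQ → no match.
- plus 7 unmatched t2 row(s), each kept with NULL t1 columns.
After projecting and ordering:
t1.aisle | t2.weight | t1.bin_id
NULL | 5 | NULL
NULL | 9 | NULL
NULL | 11 | NULL
NULL | 14 | NULL
NULL | 25 | NULL
NULL | 34 | NULL
NULL | 37 | NULL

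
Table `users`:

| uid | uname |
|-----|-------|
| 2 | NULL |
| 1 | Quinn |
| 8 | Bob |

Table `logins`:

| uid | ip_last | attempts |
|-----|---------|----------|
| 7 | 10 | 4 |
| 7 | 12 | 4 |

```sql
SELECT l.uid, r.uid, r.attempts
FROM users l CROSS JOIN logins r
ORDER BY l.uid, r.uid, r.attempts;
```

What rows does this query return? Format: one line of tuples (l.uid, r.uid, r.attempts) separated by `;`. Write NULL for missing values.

CROSS JOIN pairs every row of `users` with every row of `logins`: 3 × 2 = 6 rows.

(1, 7, 4); (1, 7, 4); (2, 7, 4); (2, 7, 4); (8, 7, 4); (8, 7, 4)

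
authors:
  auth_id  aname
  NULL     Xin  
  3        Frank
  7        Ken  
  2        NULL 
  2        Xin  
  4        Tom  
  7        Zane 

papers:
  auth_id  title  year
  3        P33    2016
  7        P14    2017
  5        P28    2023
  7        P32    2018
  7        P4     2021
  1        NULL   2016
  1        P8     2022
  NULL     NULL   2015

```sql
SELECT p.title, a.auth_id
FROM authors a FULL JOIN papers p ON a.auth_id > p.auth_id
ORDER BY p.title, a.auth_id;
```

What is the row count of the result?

22

FULL OUTER JOIN keeps every row from both sides; unmatched rows get NULL for the other side's columns.
Matching on a.auth_id > p.auth_id. A NULL in a compared column never satisfies the condition.
- a (auth_id=NULL) has no partner → padded with NULL.
- a (auth_id=3) pairs with 2 row(s) of p.
- a (auth_id=7) pairs with 4 row(s) of p.
- a (auth_id=2) pairs with 2 row(s) of p.
- a (auth_id=2) pairs with 2 row(s) of p.
- a (auth_id=4) pairs with 3 row(s) of p.
- a (auth_id=7) pairs with 4 row(s) of p.
- 4 p row(s) had no a match → kept, a columns NULL.
Total: 17 matched + 5 padded = 22 rows.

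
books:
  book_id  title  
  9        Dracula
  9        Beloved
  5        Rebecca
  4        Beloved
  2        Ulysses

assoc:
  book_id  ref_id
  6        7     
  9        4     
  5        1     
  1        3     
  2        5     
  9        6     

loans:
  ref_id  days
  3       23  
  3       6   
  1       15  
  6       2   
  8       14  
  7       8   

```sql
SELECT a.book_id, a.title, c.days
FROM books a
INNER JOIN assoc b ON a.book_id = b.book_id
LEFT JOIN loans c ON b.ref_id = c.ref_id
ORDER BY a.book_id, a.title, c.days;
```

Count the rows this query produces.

6

Joins associate left-to-right: books INNER JOIN assoc on book_id gives 6 intermediate row(s).
Then LEFT JOIN `loans c` on ref_id: each of those 6 rows is kept; rows whose b.ref_id has no match in c get NULL for c's columns.
Result: 6 row(s).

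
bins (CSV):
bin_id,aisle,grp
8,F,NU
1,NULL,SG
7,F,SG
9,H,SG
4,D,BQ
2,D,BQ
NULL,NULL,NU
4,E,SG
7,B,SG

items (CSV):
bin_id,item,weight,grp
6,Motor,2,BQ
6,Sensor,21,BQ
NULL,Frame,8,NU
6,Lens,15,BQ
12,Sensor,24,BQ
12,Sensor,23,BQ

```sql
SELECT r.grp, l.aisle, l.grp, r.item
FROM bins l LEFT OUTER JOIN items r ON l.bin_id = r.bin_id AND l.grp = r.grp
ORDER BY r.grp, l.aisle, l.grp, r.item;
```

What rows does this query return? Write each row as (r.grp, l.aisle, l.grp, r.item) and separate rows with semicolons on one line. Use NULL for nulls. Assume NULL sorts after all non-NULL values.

(NULL, B, SG, NULL); (NULL, D, BQ, NULL); (NULL, D, BQ, NULL); (NULL, E, SG, NULL); (NULL, F, NU, NULL); (NULL, F, SG, NULL); (NULL, H, SG, NULL); (NULL, NULL, NU, NULL); (NULL, NULL, SG, NULL)

LEFT JOIN keeps every row from `bins`; unmatched rows get NULL for `items`'s columns.
Matching on l.bin_id = r.bin_id AND l.grp = r.grp. A NULL in a compared column never satisfies the condition.
- l row (bin_id=8, grp=NU): no match → kept, r columns NULL.
- l row (bin_id=1, grp=SG): no match → kept, r columns NULL.
- l row (bin_id=7, grp=SG): no match → kept, r columns NULL.
- l row (bin_id=9, grp=SG): no match → kept, r columns NULL.
- l row (bin_id=4, grp=BQ): no match → kept, r columns NULL.
- l row (bin_id=2, grp=BQ): no match → kept, r columns NULL.
- l row (bin_id=NULL, grp=NU): no match → kept, r columns NULL.
- l row (bin_id=4, grp=SG): no match → kept, r columns NULL.
- l row (bin_id=7, grp=SG): no match → kept, r columns NULL.
After projecting and ordering:
r.grp | l.aisle | l.grp | r.item
NULL | B | SG | NULL
NULL | D | BQ | NULL
NULL | D | BQ | NULL
NULL | E | SG | NULL
NULL | F | NU | NULL
NULL | F | SG | NULL
NULL | H | SG | NULL
NULL | NULL | NU | NULL
NULL | NULL | SG | NULL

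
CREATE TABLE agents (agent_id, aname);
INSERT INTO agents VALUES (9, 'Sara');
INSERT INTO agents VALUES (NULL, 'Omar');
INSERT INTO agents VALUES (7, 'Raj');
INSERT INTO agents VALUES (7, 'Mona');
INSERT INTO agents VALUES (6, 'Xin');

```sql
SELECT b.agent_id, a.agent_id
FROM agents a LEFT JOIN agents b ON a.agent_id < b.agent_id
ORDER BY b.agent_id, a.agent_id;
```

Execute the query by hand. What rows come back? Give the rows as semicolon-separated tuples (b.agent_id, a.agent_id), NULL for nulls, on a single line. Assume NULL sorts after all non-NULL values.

LEFT JOIN keeps every row from `agents a`; unmatched rows get NULL for `agents b`'s columns.
Matching on a.agent_id < b.agent_id. A NULL in a compared column never satisfies the condition.
- a[0] agent_id=9 → no match; kept with NULLs on the b side.
- a[1] agent_id=NULL → no match; kept with NULLs on the b side.
- a[2] agent_id=7 → 1 match(es) in b → 1 row(s).
- a[3] agent_id=7 → 1 match(es) in b → 1 row(s).
- a[4] agent_id=6 → 3 match(es) in b → 3 row(s).
After projecting and ordering:
b.agent_id | a.agent_id
7 | 6
7 | 6
9 | 6
9 | 7
9 | 7
NULL | 9
NULL | NULL

(7, 6); (7, 6); (9, 6); (9, 7); (9, 7); (NULL, 9); (NULL, NULL)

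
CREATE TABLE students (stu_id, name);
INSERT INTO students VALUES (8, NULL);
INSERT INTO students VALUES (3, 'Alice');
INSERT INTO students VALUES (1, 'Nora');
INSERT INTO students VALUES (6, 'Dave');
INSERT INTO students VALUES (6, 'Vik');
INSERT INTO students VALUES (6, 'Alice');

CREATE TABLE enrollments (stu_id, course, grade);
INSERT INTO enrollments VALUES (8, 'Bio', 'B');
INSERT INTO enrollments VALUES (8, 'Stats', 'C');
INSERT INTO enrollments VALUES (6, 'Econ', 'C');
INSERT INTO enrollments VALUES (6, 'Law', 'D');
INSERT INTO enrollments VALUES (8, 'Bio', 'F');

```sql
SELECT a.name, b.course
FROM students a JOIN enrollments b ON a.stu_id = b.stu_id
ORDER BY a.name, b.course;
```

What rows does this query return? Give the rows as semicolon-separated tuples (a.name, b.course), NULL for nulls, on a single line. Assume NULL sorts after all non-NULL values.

INNER JOIN keeps only pairs where the ON condition holds.
Matching on a.stu_id = b.stu_id.
- a row (stu_id=8): matches 3 b row(s) → 3 output row(s).
- a row (stu_id=3): no match → dropped.
- a row (stu_id=1): no match → dropped.
- a row (stu_id=6): matches 2 b row(s) → 2 output row(s).
- a row (stu_id=6): matches 2 b row(s) → 2 output row(s).
- a row (stu_id=6): matches 2 b row(s) → 2 output row(s).
After projecting and ordering:
a.name | b.course
Alice | Econ
Alice | Law
Dave | Econ
Dave | Law
Vik | Econ
Vik | Law
NULL | Bio
NULL | Bio
NULL | Stats

(Alice, Econ); (Alice, Law); (Dave, Econ); (Dave, Law); (Vik, Econ); (Vik, Law); (NULL, Bio); (NULL, Bio); (NULL, Stats)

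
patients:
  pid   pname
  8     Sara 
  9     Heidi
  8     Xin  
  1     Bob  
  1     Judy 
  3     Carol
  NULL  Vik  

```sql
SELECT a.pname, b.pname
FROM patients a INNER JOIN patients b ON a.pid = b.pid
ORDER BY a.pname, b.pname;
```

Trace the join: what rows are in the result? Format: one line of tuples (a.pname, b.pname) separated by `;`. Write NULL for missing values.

INNER JOIN keeps only pairs where the ON condition holds.
Matching on a.pid = b.pid. A NULL in a compared column never satisfies the condition.
- a[0] pid=8 → 2 match(es) in b → 2 row(s).
- a[1] pid=9 → 1 match(es) in b → 1 row(s).
- a[2] pid=8 → 2 match(es) in b → 2 row(s).
- a[3] pid=1 → 2 match(es) in b → 2 row(s).
- a[4] pid=1 → 2 match(es) in b → 2 row(s).
- a[5] pid=3 → 1 match(es) in b → 1 row(s).
- a[6] pid=NULL → no match; dropped.
After projecting and ordering:
a.pname | b.pname
Bob | Bob
Bob | Judy
Carol | Carol
Heidi | Heidi
Judy | Bob
Judy | Judy
Sara | Sara
Sara | Xin
Xin | Sara
Xin | Xin

(Bob, Bob); (Bob, Judy); (Carol, Carol); (Heidi, Heidi); (Judy, Bob); (Judy, Judy); (Sara, Sara); (Sara, Xin); (Xin, Sara); (Xin, Xin)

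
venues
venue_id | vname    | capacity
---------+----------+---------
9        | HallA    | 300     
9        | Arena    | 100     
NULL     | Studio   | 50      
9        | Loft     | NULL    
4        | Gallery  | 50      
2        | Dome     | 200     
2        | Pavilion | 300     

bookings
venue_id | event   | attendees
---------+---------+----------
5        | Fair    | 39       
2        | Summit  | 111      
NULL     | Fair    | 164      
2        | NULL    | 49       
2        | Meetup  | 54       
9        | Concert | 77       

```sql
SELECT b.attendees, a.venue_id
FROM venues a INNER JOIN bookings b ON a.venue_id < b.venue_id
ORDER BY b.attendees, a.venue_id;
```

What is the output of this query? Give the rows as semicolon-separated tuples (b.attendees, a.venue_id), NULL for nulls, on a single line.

(39, 2); (39, 2); (39, 4); (77, 2); (77, 2); (77, 4)

INNER JOIN keeps only pairs where the ON condition holds.
Matching on a.venue_id < b.venue_id. A NULL in a compared column never satisfies the condition.
- a[0] venue_id=9 → no match; dropped.
- a[1] venue_id=9 → no match; dropped.
- a[2] venue_id=NULL → no match; dropped.
- a[3] venue_id=9 → no match; dropped.
- a[4] venue_id=4 → 2 match(es) in b → 2 row(s).
- a[5] venue_id=2 → 2 match(es) in b → 2 row(s).
- a[6] venue_id=2 → 2 match(es) in b → 2 row(s).
After projecting and ordering:
b.attendees | a.venue_id
39 | 2
39 | 2
39 | 4
77 | 2
77 | 2
77 | 4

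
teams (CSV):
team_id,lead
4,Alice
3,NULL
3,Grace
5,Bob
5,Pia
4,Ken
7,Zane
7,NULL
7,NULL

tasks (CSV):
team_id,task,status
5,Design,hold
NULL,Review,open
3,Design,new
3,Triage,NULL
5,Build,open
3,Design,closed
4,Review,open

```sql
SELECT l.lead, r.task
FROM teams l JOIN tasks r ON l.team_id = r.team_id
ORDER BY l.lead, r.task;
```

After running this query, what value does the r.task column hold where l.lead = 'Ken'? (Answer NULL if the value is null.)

Review

INNER JOIN keeps only pairs where the ON condition holds.
Matching on l.team_id = r.team_id. A NULL in a compared column never satisfies the condition.
- l[0] team_id=4 → 1 match(es) in r → 1 row(s).
- l[1] team_id=3 → 3 match(es) in r → 3 row(s).
- l[2] team_id=3 → 3 match(es) in r → 3 row(s).
- l[3] team_id=5 → 2 match(es) in r → 2 row(s).
- l[4] team_id=5 → 2 match(es) in r → 2 row(s).
- l[5] team_id=4 → 1 match(es) in r → 1 row(s).
- l[6] team_id=7 → no match; dropped.
- l[7] team_id=7 → no match; dropped.
- l[8] team_id=7 → no match; dropped.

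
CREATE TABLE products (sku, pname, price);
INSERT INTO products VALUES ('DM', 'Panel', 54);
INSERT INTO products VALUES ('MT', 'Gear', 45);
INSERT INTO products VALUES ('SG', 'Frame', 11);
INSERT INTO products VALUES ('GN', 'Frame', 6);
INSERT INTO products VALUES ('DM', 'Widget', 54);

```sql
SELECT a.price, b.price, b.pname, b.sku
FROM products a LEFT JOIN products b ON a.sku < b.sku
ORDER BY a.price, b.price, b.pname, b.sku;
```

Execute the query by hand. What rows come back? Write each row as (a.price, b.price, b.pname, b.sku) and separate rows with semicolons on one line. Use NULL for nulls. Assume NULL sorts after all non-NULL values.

(6, 11, Frame, SG); (6, 45, Gear, MT); (11, NULL, NULL, NULL); (45, 11, Frame, SG); (54, 6, Frame, GN); (54, 6, Frame, GN); (54, 11, Frame, SG); (54, 11, Frame, SG); (54, 45, Gear, MT); (54, 45, Gear, MT)

LEFT JOIN keeps every row from `products a`; unmatched rows get NULL for `products b`'s columns.
Matching on a.sku < b.sku.
- sku=DM: 3 matching b row(s), so 3 row(s) emitted.
- sku=MT: 1 matching b row(s), so 1 row(s) emitted.
- sku=SG: no b row matches, row kept with b columns NULL.
- sku=GN: 2 matching b row(s), so 2 row(s) emitted.
- sku=DM: 3 matching b row(s), so 3 row(s) emitted.
After projecting and ordering:
a.price | b.price | b.pname | b.sku
6 | 11 | Frame | SG
6 | 45 | Gear | MT
11 | NULL | NULL | NULL
45 | 11 | Frame | SG
54 | 6 | Frame | GN
54 | 6 | Frame | GN
54 | 11 | Frame | SG
54 | 11 | Frame | SG
54 | 45 | Gear | MT
54 | 45 | Gear | MT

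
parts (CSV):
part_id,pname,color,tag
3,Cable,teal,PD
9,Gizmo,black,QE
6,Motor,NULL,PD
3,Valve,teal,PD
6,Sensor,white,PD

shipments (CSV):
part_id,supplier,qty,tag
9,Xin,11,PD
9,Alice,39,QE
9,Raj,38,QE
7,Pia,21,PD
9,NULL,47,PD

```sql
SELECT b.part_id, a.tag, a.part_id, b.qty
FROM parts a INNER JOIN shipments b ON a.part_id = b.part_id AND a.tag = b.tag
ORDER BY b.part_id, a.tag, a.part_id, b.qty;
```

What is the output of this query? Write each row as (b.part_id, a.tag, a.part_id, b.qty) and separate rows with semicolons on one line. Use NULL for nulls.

INNER JOIN keeps only pairs where the ON condition holds.
Matching on a.part_id = b.part_id AND a.tag = b.tag.
Matched pairs: 2.

(9, QE, 9, 38); (9, QE, 9, 39)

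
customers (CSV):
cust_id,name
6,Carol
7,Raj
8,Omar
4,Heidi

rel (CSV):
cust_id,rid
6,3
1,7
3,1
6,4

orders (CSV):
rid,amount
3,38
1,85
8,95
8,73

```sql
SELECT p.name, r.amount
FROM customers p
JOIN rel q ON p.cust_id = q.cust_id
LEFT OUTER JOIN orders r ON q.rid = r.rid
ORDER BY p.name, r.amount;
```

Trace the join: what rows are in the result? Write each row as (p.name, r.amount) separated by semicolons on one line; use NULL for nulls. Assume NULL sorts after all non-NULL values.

(Carol, 38); (Carol, NULL)

Joins associate left-to-right: customers INNER JOIN rel on cust_id gives 2 intermediate row(s).
Then LEFT JOIN `orders r` on rid: each of those 2 rows is kept; rows whose q.rid has no match in r get NULL for r's columns.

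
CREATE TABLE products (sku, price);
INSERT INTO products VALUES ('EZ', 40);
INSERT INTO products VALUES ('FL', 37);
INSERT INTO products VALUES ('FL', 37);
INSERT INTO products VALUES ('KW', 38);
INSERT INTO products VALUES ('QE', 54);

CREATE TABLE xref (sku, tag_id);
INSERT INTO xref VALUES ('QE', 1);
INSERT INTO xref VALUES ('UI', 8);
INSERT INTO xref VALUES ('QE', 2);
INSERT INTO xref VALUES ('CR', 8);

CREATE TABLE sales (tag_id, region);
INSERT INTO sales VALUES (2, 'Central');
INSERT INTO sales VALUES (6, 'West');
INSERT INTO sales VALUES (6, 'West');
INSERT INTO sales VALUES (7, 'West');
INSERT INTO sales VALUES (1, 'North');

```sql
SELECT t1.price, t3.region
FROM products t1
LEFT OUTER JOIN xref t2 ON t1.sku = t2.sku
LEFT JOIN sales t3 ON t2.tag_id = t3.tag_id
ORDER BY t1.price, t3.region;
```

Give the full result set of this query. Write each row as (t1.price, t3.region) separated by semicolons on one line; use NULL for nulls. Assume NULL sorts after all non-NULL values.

(37, NULL); (37, NULL); (38, NULL); (40, NULL); (54, Central); (54, North)

Evaluate left to right. First `products t1 LEFT JOIN xref t2` on sku: 6 row(s).
Then LEFT JOIN `sales t3` on tag_id: each of those 6 rows is kept; rows whose t2.tag_id has no match in t3 get NULL for t3's columns.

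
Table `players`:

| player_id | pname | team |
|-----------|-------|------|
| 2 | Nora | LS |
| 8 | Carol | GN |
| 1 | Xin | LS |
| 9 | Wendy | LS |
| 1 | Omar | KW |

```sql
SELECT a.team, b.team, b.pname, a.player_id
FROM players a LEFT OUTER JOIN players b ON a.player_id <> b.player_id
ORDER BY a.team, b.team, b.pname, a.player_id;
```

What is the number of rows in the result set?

18

LEFT JOIN keeps every row from `players a`; unmatched rows get NULL for `players b`'s columns.
Matching on a.player_id <> b.player_id.
- player_id=2: 4 matching b row(s), so 4 row(s) emitted.
- player_id=8: 4 matching b row(s), so 4 row(s) emitted.
- player_id=1: 3 matching b row(s), so 3 row(s) emitted.
- player_id=9: 4 matching b row(s), so 4 row(s) emitted.
- player_id=1: 3 matching b row(s), so 3 row(s) emitted.
Total: 18 rows.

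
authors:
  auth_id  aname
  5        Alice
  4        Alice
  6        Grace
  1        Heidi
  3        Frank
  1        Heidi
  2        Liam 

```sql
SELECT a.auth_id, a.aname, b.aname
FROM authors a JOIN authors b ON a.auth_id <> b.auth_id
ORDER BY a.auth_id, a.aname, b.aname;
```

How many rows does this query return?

INNER JOIN keeps only pairs where the ON condition holds.
Matching on a.auth_id <> b.auth_id.
- a (auth_id=5) pairs with 6 row(s) of b.
- a (auth_id=4) pairs with 6 row(s) of b.
- a (auth_id=6) pairs with 6 row(s) of b.
- a (auth_id=1) pairs with 5 row(s) of b.
- a (auth_id=3) pairs with 6 row(s) of b.
- a (auth_id=1) pairs with 5 row(s) of b.
- a (auth_id=2) pairs with 6 row(s) of b.
Total: 40 rows.

40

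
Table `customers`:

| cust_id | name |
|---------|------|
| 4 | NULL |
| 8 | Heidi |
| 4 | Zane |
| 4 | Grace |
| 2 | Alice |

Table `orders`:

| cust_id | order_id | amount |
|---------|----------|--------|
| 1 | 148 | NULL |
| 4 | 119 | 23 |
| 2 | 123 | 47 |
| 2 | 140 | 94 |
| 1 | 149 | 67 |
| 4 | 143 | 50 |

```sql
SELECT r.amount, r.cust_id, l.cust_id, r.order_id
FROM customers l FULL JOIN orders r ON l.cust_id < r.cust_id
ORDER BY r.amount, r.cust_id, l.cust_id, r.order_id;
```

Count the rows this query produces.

10

FULL OUTER JOIN keeps every row from both sides; unmatched rows get NULL for the other side's columns.
Matching on l.cust_id < r.cust_id.
- l (cust_id=4) has no partner → padded with NULL.
- l (cust_id=8) has no partner → padded with NULL.
- l (cust_id=4) has no partner → padded with NULL.
- l (cust_id=4) has no partner → padded with NULL.
- l (cust_id=2) pairs with 2 row(s) of r.
- plus 4 unmatched r row(s), each kept with NULL l columns.
Total: 2 matched + 8 padded = 10 rows.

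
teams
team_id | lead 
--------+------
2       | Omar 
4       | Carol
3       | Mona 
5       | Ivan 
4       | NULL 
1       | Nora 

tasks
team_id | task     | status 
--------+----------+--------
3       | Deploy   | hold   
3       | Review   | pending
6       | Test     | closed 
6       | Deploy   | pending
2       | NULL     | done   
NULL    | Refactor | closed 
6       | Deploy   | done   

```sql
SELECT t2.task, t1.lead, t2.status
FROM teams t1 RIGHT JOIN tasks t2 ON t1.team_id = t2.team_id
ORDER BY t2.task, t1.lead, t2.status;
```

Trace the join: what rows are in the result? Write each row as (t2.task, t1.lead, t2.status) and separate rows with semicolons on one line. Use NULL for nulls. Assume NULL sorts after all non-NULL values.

RIGHT JOIN keeps every row from `tasks`; unmatched rows get NULL for `teams`'s columns.
Matching on t1.team_id = t2.team_id. A NULL in a compared column never satisfies the condition.
Matched pairs: 3; unmatched t2 rows kept: 4.

(Deploy, Mona, hold); (Deploy, NULL, done); (Deploy, NULL, pending); (Refactor, NULL, closed); (Review, Mona, pending); (Test, NULL, closed); (NULL, Omar, done)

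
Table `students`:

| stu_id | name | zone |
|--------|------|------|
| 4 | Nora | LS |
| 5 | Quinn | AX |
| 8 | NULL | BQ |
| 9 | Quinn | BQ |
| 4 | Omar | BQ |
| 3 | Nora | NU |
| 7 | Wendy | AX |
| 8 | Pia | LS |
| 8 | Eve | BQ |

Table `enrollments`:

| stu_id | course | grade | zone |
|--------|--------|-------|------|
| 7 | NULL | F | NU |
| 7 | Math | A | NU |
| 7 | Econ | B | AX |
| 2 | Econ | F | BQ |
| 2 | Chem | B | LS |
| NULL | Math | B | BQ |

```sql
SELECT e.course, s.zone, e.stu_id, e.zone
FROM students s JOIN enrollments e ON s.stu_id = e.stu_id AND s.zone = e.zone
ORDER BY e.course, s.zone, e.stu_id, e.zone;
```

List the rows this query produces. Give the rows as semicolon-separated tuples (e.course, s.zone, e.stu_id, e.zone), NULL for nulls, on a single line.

(Econ, AX, 7, AX)

INNER JOIN keeps only pairs where the ON condition holds.
Matching on s.stu_id = e.stu_id AND s.zone = e.zone. A NULL in a compared column never satisfies the condition.
Matched pairs: 1.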